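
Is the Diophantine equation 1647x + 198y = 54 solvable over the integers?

yes

gcd(1647, 198):
  1647 = 8*198 + 63
  198 = 3*63 + 9
  63 = 7*9
so gcd(1647, 198) = 9.
9 divides 54, so integer solutions exist.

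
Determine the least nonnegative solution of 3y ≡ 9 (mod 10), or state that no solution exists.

gcd(10, 3):
  10 = 3·3 + 1
  3 = 3·1
so gcd(10, 3) = 1.
1 divides 9, so solutions exist.
Back-substitute for Bézout coefficients:
  1 = 10 - 3·3
  ... = 3·(-3) + 10·(1)
So 3·(-3) ≡ 1 (mod 10); multiply by 9: y ≡ -27 (mod 10).
Smallest nonnegative: y = -27 mod 10 = 3.

3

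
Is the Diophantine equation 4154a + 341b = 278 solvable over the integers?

gcd(4154, 341) = 31.
31 does not divide 278 (remainder 30), so no integer solutions.

no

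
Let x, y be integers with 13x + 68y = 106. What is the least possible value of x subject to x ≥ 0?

50

gcd(68, 13) = 1  (68 = 5×13 + 3, 13 = 4×3 + 1, 3 = 3×1).
1 divides 106, so solutions exist.
Back-substituting, 13×(21) + 68×(-4) = 1.
Scale by 106/1 = 106: (x₀, y₀) = (2226, -424).
General solution: x = 2226 + 68t, y = -424 - 13t for integer t.
x ≥ 0: smallest is 2226 mod 68 = 50 (at t = -32), with y = -8.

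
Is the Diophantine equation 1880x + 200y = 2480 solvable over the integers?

gcd(1880, 200) = 40  (1880 = 9·200 + 80, 200 = 2·80 + 40, 80 = 2·40).
40 divides 2480, so integer solutions exist.

yes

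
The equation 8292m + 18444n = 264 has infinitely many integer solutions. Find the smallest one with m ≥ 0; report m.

gcd(18444, 8292):
  18444 = 2·8292 + 1860
  8292 = 4·1860 + 852
  1860 = 2·852 + 156
  852 = 5·156 + 72
  156 = 2·72 + 12
  72 = 6·12
so gcd(18444, 8292) = 12.
12 divides 264, so solutions exist.
Back-substitute for Bézout coefficients:
  12 = 156 - 2·72
  ... = 8292·(-238) + 18444·(107)
Scale by 264/12 = 22: (m₀, n₀) = (-5236, 2354).
General solution: m = -5236 + 1537t, n = 2354 - 691t for integer t.
m ≥ 0: smallest is -5236 mod 1537 = 912 (at t = 4), with n = -410.

912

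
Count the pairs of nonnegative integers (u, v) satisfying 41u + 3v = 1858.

gcd(41, 3) = 1  (41 = 13×3 + 2, 3 = 1×2 + 1, 2 = 2×1).
Back-substituting, 41×(-1) + 3×(14) = 1.
Scale by 1858: one solution is (-1858, 26012). Reduce u mod 3: (2, 592).
General: u = 2 + 3t, v = 592 - 41t.
u ≥ 0 ⇒ t ≥ 0; v ≥ 0 ⇒ t ≤ 14. So t ∈ [0, 14]: 15 solutions.

15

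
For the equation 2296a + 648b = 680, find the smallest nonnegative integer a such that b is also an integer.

gcd(2296, 648):
  2296 = 3·648 + 352
  648 = 1·352 + 296
  352 = 1·296 + 56
  296 = 5·56 + 16
  56 = 3·16 + 8
  16 = 2·8
so gcd(2296, 648) = 8.
8 divides 680, so solutions exist.
Back-substitute for Bézout coefficients:
  8 = 56 - 3·16
  ... = 2296·(35) + 648·(-124)
Scale by 680/8 = 85: (a₀, b₀) = (2975, -10540).
General solution: a = 2975 + 81t, b = -10540 - 287t for integer t.
a ≥ 0: smallest is 2975 mod 81 = 59 (at t = -36), with b = -208.

59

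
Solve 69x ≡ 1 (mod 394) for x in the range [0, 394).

217

gcd(394, 69):
  394 = 5×69 + 49
  69 = 1×49 + 20
  49 = 2×20 + 9
  20 = 2×9 + 2
  9 = 4×2 + 1
  2 = 2×1
so gcd(394, 69) = 1.
Back-substitute for Bézout coefficients:
  1 = 9 - 4×2
  ... = 69×(-177) + 394×(31)
So 69×-177 ≡ 1 (mod 394), and -177 mod 394 = 217.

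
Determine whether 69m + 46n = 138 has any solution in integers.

yes

gcd(69, 46) = 23  (69 = 1·46 + 23, 46 = 2·23).
23 divides 138, so integer solutions exist.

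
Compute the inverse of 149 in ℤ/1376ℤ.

gcd(1376, 149):
  1376 = 9·149 + 35
  149 = 4·35 + 9
  35 = 3·9 + 8
  9 = 1·8 + 1
  8 = 8·1
so gcd(1376, 149) = 1.
Back-substitute for Bézout coefficients:
  1 = 9 - 1·8
  ... = 149·(157) + 1376·(-17)
So 149·157 ≡ 1 (mod 1376), and 157 mod 1376 = 157.

157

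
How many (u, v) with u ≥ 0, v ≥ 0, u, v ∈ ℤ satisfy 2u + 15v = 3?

0

gcd(15, 2) = 1  (15 = 7×2 + 1, 2 = 2×1).
Back-substituting, 2×(-7) + 15×(1) = 1.
Scale by 3: one solution is (-21, 3). Reduce u mod 15: (9, -1).
General: u = 9 + 15t, v = -1 - 2t.
u ≥ 0 ⇒ t ≥ 0; v ≥ 0 ⇒ t ≤ -1. So t ∈ [0, -1]: 0 solutions.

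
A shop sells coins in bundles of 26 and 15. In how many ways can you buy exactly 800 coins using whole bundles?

Need nonnegative integers with 26j + 15k = 800.
gcd(26, 15) = 1, and 26·(-4) + 15·(7) = 1.
So (j₀, k₀) = (-3200, 5600); general j = -3200 + 15t, k = 5600 - 26t.
j ≥ 0 ⇒ t ≥ 214; k ≥ 0 ⇒ t ≤ 215. That's 2 values of t.

2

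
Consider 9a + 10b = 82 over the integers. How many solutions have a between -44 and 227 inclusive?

27

gcd(10, 9) = 1.
By Bézout, 9×(-1) + 10×(1) = 1.
Particular solution: (8, 1).
General solution: a = 8 + 10t, b = 1 - 9t for integer t.
-44 ≤ 8 + 10t ≤ 227 gives t ∈ [-5, 21], which is 27 values.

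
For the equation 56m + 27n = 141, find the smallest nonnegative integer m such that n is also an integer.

3

gcd(56, 27):
  56 = 2·27 + 2
  27 = 13·2 + 1
  2 = 2·1
so gcd(56, 27) = 1.
1 divides 141, so solutions exist.
Back-substitute for Bézout coefficients:
  1 = 27 - 13·2
  ... = 56·(-13) + 27·(27)
Scale by 141/1 = 141: (m₀, n₀) = (-1833, 3807).
General solution: m = -1833 + 27t, n = 3807 - 56t for integer t.
m ≥ 0: smallest is -1833 mod 27 = 3 (at t = 68), with n = -1.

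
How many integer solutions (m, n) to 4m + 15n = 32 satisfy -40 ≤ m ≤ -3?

gcd(15, 4) = 1  (15 = 3·4 + 3, 4 = 1·3 + 1, 3 = 3·1).
Back-substituting, 4·(4) + 15·(-1) = 1.
Scale by 32: particular solution (128, -32); reduce m mod 15: (8, 0).
General solution: m = 8 + 15t, n = 0 - 4t for integer t.
-40 ≤ 8 + 15t ≤ -3 gives t ∈ [-3, -1], which is 3 values.

3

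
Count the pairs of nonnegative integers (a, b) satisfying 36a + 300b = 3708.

gcd(300, 36) = 12.
By Bézout, 36·(-8) + 300·(1) = 12.
One solution: (3, 12).
General: a = 3 + 25t, b = 12 - 3t.
a ≥ 0 ⇒ t ≥ 0; b ≥ 0 ⇒ t ≤ 4. So t ∈ [0, 4]: 5 solutions.

5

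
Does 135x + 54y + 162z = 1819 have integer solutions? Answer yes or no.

no

gcd(135, 54) = 27.
gcd(27, 162) = 27.
27 does not divide 1819 (remainder 10), so no integer solutions.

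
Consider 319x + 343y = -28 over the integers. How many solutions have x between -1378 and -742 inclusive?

2

gcd(343, 319):
  343 = 1×319 + 24
  319 = 13×24 + 7
  24 = 3×7 + 3
  7 = 2×3 + 1
  3 = 3×1
so gcd(343, 319) = 1.
Back-substitute for Bézout coefficients:
  1 = 7 - 2×3
  ... = 319×(100) + 343×(-93)
Scale by -28: particular solution (-2800, 2604); reduce x mod 343: (287, -267).
General solution: x = 287 + 343t, y = -267 - 319t for integer t.
-1378 ≤ 287 + 343t ≤ -742 gives t ∈ [-4, -3], which is 2 values.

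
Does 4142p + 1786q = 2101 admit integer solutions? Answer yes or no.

no

gcd(4142, 1786) = 38  (4142 = 2*1786 + 570, 1786 = 3*570 + 76, 570 = 7*76 + 38, 76 = 2*38).
38 does not divide 2101 (remainder 11), so no integer solutions.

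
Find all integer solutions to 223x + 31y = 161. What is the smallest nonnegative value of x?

gcd(223, 31) = 1.
1 divides 161, so solutions exist.
By Bézout, 223×(-5) + 31×(36) = 1.
Scale by 161/1 = 161: (x₀, y₀) = (-805, 5796).
General solution: x = -805 + 31t, y = 5796 - 223t for integer t.
x ≥ 0: smallest is -805 mod 31 = 1 (at t = 26), with y = -2.

1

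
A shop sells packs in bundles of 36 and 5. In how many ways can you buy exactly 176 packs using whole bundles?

1

Need nonnegative integers with 36j + 5k = 176.
gcd(36, 5) = 1, and 36·(1) + 5·(-7) = 1.
So (j₀, k₀) = (176, -1232); general j = 176 + 5t, k = -1232 - 36t.
j ≥ 0 ⇒ t ≥ -35; k ≥ 0 ⇒ t ≤ -35. That's 1 value of t.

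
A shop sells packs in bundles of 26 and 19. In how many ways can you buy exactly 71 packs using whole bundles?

Need nonnegative integers with 26j + 19k = 71.
gcd(26, 19) = 1, and 26·(-8) + 19·(11) = 1.
So (j₀, k₀) = (-568, 781); general j = -568 + 19t, k = 781 - 26t.
j ≥ 0 ⇒ t ≥ 30; k ≥ 0 ⇒ t ≤ 30. That's 1 value of t.

1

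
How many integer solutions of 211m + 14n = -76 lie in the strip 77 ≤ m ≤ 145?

5

gcd(211, 14) = 1.
By Bézout, 211·(1) + 14·(-15) = 1.
Particular solution: (8, -126).
General solution: m = 8 + 14t, n = -126 - 211t for integer t.
77 ≤ 8 + 14t ≤ 145 gives t ∈ [5, 9], which is 5 values.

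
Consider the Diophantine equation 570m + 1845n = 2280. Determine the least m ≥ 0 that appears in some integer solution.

4

gcd(1845, 570):
  1845 = 3*570 + 135
  570 = 4*135 + 30
  135 = 4*30 + 15
  30 = 2*15
so gcd(1845, 570) = 15.
15 divides 2280, so solutions exist.
Back-substitute for Bézout coefficients:
  15 = 135 - 4*30
  ... = 570*(-55) + 1845*(17)
Scale by 2280/15 = 152: (m₀, n₀) = (-8360, 2584).
General solution: m = -8360 + 123t, n = 2584 - 38t for integer t.
m ≥ 0: smallest is -8360 mod 123 = 4 (at t = 68), with n = 0.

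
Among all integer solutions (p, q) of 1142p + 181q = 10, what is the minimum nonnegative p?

gcd(1142, 181) = 1.
1 divides 10, so solutions exist.
By Bézout, 1142·(-42) + 181·(265) = 1.
Scale by 10/1 = 10: (p₀, q₀) = (-420, 2650).
General solution: p = -420 + 181t, q = 2650 - 1142t for integer t.
p ≥ 0: smallest is -420 mod 181 = 123 (at t = 3), with q = -776.

123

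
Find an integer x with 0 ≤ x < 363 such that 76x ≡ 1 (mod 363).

43

gcd(363, 76) = 1.
By Bézout, 76×(43) + 363×(-9) = 1.
So 76×43 ≡ 1 (mod 363), and 43 mod 363 = 43.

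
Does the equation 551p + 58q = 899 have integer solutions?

yes

gcd(551, 58):
  551 = 9×58 + 29
  58 = 2×29
so gcd(551, 58) = 29.
29 divides 899, so integer solutions exist.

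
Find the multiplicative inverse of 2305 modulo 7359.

6580

gcd(7359, 2305):
  7359 = 3*2305 + 444
  2305 = 5*444 + 85
  444 = 5*85 + 19
  85 = 4*19 + 9
  19 = 2*9 + 1
  9 = 9*1
so gcd(7359, 2305) = 1.
Back-substitute for Bézout coefficients:
  1 = 19 - 2*9
  ... = 2305*(-779) + 7359*(244)
So 2305*-779 ≡ 1 (mod 7359), and -779 mod 7359 = 6580.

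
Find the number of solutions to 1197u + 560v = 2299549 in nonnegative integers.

gcd(1197, 560) = 7  (1197 = 2·560 + 77, 560 = 7·77 + 21, 77 = 3·21 + 14, 21 = 1·14 + 7, 14 = 2·7).
Back-substituting, 1197·(-29) + 560·(62) = 7.
Scale by 328507: one solution is (-9526703, 20367434). Reduce u mod 80: (17, 4070).
General: u = 17 + 80t, v = 4070 - 171t.
u ≥ 0 ⇒ t ≥ 0; v ≥ 0 ⇒ t ≤ 23. So t ∈ [0, 23]: 24 solutions.

24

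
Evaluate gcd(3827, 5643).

gcd(5643, 3827):
  5643 = 1·3827 + 1816
  3827 = 2·1816 + 195
  1816 = 9·195 + 61
  195 = 3·61 + 12
  61 = 5·12 + 1
  12 = 12·1
so gcd(5643, 3827) = 1.

1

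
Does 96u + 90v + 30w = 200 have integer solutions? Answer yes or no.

gcd(96, 90) = 6  (96 = 1·90 + 6, 90 = 15·6).
gcd(6, 30) = 6.
6 does not divide 200 (remainder 2), so no integer solutions.

no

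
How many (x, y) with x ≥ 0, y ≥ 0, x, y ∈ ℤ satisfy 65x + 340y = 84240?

20

gcd(340, 65) = 5.
By Bézout, 65×(21) + 340×(-4) = 5.
One solution: (4, 247).
General: x = 4 + 68t, y = 247 - 13t.
x ≥ 0 ⇒ t ≥ 0; y ≥ 0 ⇒ t ≤ 19. So t ∈ [0, 19]: 20 solutions.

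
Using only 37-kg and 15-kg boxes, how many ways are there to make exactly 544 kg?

Need nonnegative integers with 37j + 15k = 544.
gcd(37, 15) = 1, and 37·(-2) + 15·(5) = 1.
So (j₀, k₀) = (-1088, 2720); general j = -1088 + 15t, k = 2720 - 37t.
j ≥ 0 ⇒ t ≥ 73; k ≥ 0 ⇒ t ≤ 73. That's 1 value of t.

1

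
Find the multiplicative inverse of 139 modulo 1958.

1141

gcd(1958, 139) = 1.
By Bézout, 139·(-817) + 1958·(58) = 1.
So 139·-817 ≡ 1 (mod 1958), and -817 mod 1958 = 1141.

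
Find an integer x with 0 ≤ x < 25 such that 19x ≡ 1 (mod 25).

gcd(25, 19) = 1  (25 = 1×19 + 6, 19 = 3×6 + 1, 6 = 6×1).
Back-substituting, 19×(4) + 25×(-3) = 1.
So 19×4 ≡ 1 (mod 25), and 4 mod 25 = 4.

4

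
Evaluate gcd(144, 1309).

gcd(1309, 144) = 1  (1309 = 9*144 + 13, 144 = 11*13 + 1, 13 = 13*1).

1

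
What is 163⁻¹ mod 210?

67

gcd(210, 163) = 1.
By Bézout, 163*(67) + 210*(-52) = 1.
So 163*67 ≡ 1 (mod 210), and 67 mod 210 = 67.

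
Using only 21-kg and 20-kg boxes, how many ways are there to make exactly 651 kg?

2

Need nonnegative integers with 21j + 20k = 651.
gcd(21, 20) = 1, and 21·(1) + 20·(-1) = 1.
So (j₀, k₀) = (651, -651); general j = 651 + 20t, k = -651 - 21t.
j ≥ 0 ⇒ t ≥ -32; k ≥ 0 ⇒ t ≤ -31. That's 2 values of t.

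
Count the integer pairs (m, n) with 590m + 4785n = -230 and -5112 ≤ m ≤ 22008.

gcd(4785, 590) = 5  (4785 = 8*590 + 65, 590 = 9*65 + 5, 65 = 13*5).
Back-substituting, 590*(73) + 4785*(-9) = 5.
Scale by -46: particular solution (-3358, 414); reduce m mod 957: (470, -58).
General solution: m = 470 + 957t, n = -58 - 118t for integer t.
-5112 ≤ 470 + 957t ≤ 22008 gives t ∈ [-5, 22], which is 28 values.

28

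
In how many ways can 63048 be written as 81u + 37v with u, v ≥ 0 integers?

22

gcd(81, 37) = 1.
By Bézout, 81×(16) + 37×(-35) = 1.
One solution: (0, 1704).
General: u = 0 + 37t, v = 1704 - 81t.
u ≥ 0 ⇒ t ≥ 0; v ≥ 0 ⇒ t ≤ 21. So t ∈ [0, 21]: 22 solutions.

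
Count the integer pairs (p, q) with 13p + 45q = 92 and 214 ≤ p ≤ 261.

1

gcd(45, 13) = 1.
By Bézout, 13*(7) + 45*(-2) = 1.
Particular solution: (14, -2).
General solution: p = 14 + 45t, q = -2 - 13t for integer t.
214 ≤ 14 + 45t ≤ 261 gives t ∈ [5, 5], which is 1 value.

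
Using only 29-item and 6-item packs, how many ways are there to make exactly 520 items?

3

Need nonnegative integers with 29j + 6k = 520.
gcd(29, 6) = 1, and 29·(-1) + 6·(5) = 1.
So (j₀, k₀) = (-520, 2600); general j = -520 + 6t, k = 2600 - 29t.
j ≥ 0 ⇒ t ≥ 87; k ≥ 0 ⇒ t ≤ 89. That's 3 values of t.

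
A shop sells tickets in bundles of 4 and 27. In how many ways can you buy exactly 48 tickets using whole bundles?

Need nonnegative integers with 4j + 27k = 48.
gcd(4, 27) = 1, and 4·(7) + 27·(-1) = 1.
So (j₀, k₀) = (336, -48); general j = 336 + 27t, k = -48 - 4t.
j ≥ 0 ⇒ t ≥ -12; k ≥ 0 ⇒ t ≤ -12. That's 1 value of t.

1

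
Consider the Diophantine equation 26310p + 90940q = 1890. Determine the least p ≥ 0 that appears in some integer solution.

7829

gcd(90940, 26310):
  90940 = 3×26310 + 12010
  26310 = 2×12010 + 2290
  12010 = 5×2290 + 560
  2290 = 4×560 + 50
  560 = 11×50 + 10
  50 = 5×10
so gcd(90940, 26310) = 10.
10 divides 1890, so solutions exist.
Back-substitute for Bézout coefficients:
  10 = 560 - 11×50
  ... = 26310×(-1787) + 90940×(517)
Scale by 1890/10 = 189: (p₀, q₀) = (-337743, 97713).
General solution: p = -337743 + 9094t, q = 97713 - 2631t for integer t.
p ≥ 0: smallest is -337743 mod 9094 = 7829 (at t = 38), with q = -2265.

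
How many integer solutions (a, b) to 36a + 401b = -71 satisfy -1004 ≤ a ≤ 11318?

gcd(401, 36) = 1.
By Bézout, 36*(78) + 401*(-7) = 1.
Particular solution: (76, -7).
General solution: a = 76 + 401t, b = -7 - 36t for integer t.
-1004 ≤ 76 + 401t ≤ 11318 gives t ∈ [-2, 28], which is 31 values.

31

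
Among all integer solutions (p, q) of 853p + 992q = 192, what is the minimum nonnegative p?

gcd(992, 853):
  992 = 1·853 + 139
  853 = 6·139 + 19
  139 = 7·19 + 6
  19 = 3·6 + 1
  6 = 6·1
so gcd(992, 853) = 1.
1 divides 192, so solutions exist.
Back-substitute for Bézout coefficients:
  1 = 19 - 3·6
  ... = 853·(157) + 992·(-135)
Scale by 192/1 = 192: (p₀, q₀) = (30144, -25920).
General solution: p = 30144 + 992t, q = -25920 - 853t for integer t.
p ≥ 0: smallest is 30144 mod 992 = 384 (at t = -30), with q = -330.

384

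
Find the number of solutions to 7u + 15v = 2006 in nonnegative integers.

gcd(15, 7) = 1  (15 = 2*7 + 1, 7 = 7*1).
Back-substituting, 7*(-2) + 15*(1) = 1.
Scale by 2006: one solution is (-4012, 2006). Reduce u mod 15: (8, 130).
General: u = 8 + 15t, v = 130 - 7t.
u ≥ 0 ⇒ t ≥ 0; v ≥ 0 ⇒ t ≤ 18. So t ∈ [0, 18]: 19 solutions.

19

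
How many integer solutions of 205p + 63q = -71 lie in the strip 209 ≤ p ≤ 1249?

17

gcd(205, 63):
  205 = 3×63 + 16
  63 = 3×16 + 15
  16 = 1×15 + 1
  15 = 15×1
so gcd(205, 63) = 1.
Back-substitute for Bézout coefficients:
  1 = 16 - 1×15
  ... = 205×(4) + 63×(-13)
Scale by -71: particular solution (-284, 923); reduce p mod 63: (31, -102).
General solution: p = 31 + 63t, q = -102 - 205t for integer t.
209 ≤ 31 + 63t ≤ 1249 gives t ∈ [3, 19], which is 17 values.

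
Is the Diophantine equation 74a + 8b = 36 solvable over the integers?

gcd(74, 8) = 2  (74 = 9×8 + 2, 8 = 4×2).
2 divides 36, so integer solutions exist.

yes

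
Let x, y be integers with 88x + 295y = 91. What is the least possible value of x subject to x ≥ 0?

172

gcd(295, 88):
  295 = 3·88 + 31
  88 = 2·31 + 26
  31 = 1·26 + 5
  26 = 5·5 + 1
  5 = 5·1
so gcd(295, 88) = 1.
1 divides 91, so solutions exist.
Back-substitute for Bézout coefficients:
  1 = 26 - 5·5
  ... = 88·(57) + 295·(-17)
Scale by 91/1 = 91: (x₀, y₀) = (5187, -1547).
General solution: x = 5187 + 295t, y = -1547 - 88t for integer t.
x ≥ 0: smallest is 5187 mod 295 = 172 (at t = -17), with y = -51.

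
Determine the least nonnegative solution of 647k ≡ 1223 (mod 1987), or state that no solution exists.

gcd(1987, 647) = 1  (1987 = 3·647 + 46, 647 = 14·46 + 3, 46 = 15·3 + 1, 3 = 3·1).
1 divides 1223, so solutions exist.
Back-substituting, 647·(-648) + 1987·(211) = 1.
So 647·(-648) ≡ 1 (mod 1987); multiply by 1223: k ≡ -792504 (mod 1987).
Smallest nonnegative: k = -792504 mod 1987 = 309.

309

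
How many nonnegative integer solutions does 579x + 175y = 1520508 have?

15

gcd(579, 175):
  579 = 3*175 + 54
  175 = 3*54 + 13
  54 = 4*13 + 2
  13 = 6*2 + 1
  2 = 2*1
so gcd(579, 175) = 1.
Back-substitute for Bézout coefficients:
  1 = 13 - 6*2
  ... = 579*(-81) + 175*(268)
Scale by 1520508: one solution is (-123161148, 407496144). Reduce x mod 175: (2, 8682).
General: x = 2 + 175t, y = 8682 - 579t.
x ≥ 0 ⇒ t ≥ 0; y ≥ 0 ⇒ t ≤ 14. So t ∈ [0, 14]: 15 solutions.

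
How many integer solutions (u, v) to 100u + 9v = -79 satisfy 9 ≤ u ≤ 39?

4

gcd(100, 9) = 1  (100 = 11*9 + 1, 9 = 9*1).
Back-substituting, 100*(1) + 9*(-11) = 1.
Scale by -79: particular solution (-79, 869); reduce u mod 9: (2, -31).
General solution: u = 2 + 9t, v = -31 - 100t for integer t.
9 ≤ 2 + 9t ≤ 39 gives t ∈ [1, 4], which is 4 values.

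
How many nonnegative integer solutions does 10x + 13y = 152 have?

1

gcd(13, 10):
  13 = 1×10 + 3
  10 = 3×3 + 1
  3 = 3×1
so gcd(13, 10) = 1.
Back-substitute for Bézout coefficients:
  1 = 10 - 3×3
  ... = 10×(4) + 13×(-3)
Scale by 152: one solution is (608, -456). Reduce x mod 13: (10, 4).
General: x = 10 + 13t, y = 4 - 10t.
x ≥ 0 ⇒ t ≥ 0; y ≥ 0 ⇒ t ≤ 0. So t ∈ [0, 0]: 1 solution.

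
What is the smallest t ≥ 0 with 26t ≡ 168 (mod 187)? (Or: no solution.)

64

gcd(187, 26):
  187 = 7×26 + 5
  26 = 5×5 + 1
  5 = 5×1
so gcd(187, 26) = 1.
1 divides 168, so solutions exist.
Back-substitute for Bézout coefficients:
  1 = 26 - 5×5
  ... = 26×(36) + 187×(-5)
So 26×(36) ≡ 1 (mod 187); multiply by 168: t ≡ 6048 (mod 187).
Smallest nonnegative: t = 6048 mod 187 = 64.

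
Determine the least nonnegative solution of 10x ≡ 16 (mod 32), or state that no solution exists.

gcd(32, 10) = 2  (32 = 3×10 + 2, 10 = 5×2).
2 divides 16, so solutions exist.
Back-substituting, 10×(-3) + 32×(1) = 2.
So 10×(-3) ≡ 2 (mod 32); multiply by 8: x ≡ -24 (mod 16).
Smallest nonnegative: x = -24 mod 16 = 8.

8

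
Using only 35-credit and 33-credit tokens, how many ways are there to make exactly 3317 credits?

Need nonnegative integers with 35j + 33k = 3317.
gcd(35, 33) = 1, and 35·(-16) + 33·(17) = 1.
So (j₀, k₀) = (-53072, 56389); general j = -53072 + 33t, k = 56389 - 35t.
j ≥ 0 ⇒ t ≥ 1609; k ≥ 0 ⇒ t ≤ 1611. That's 3 values of t.

3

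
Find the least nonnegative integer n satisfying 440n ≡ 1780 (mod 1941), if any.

1151

gcd(1941, 440) = 1.
1 divides 1780, so solutions exist.
By Bézout, 440·(-622) + 1941·(141) = 1.
So 440·(-622) ≡ 1 (mod 1941); multiply by 1780: n ≡ -1107160 (mod 1941).
Smallest nonnegative: n = -1107160 mod 1941 = 1151.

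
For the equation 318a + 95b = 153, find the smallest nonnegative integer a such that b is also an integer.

91

gcd(318, 95) = 1.
1 divides 153, so solutions exist.
By Bézout, 318·(-23) + 95·(77) = 1.
Scale by 153/1 = 153: (a₀, b₀) = (-3519, 11781).
General solution: a = -3519 + 95t, b = 11781 - 318t for integer t.
a ≥ 0: smallest is -3519 mod 95 = 91 (at t = 38), with b = -303.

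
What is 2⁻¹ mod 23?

12

gcd(23, 2):
  23 = 11×2 + 1
  2 = 2×1
so gcd(23, 2) = 1.
Back-substitute for Bézout coefficients:
  1 = 23 - 11×2
  ... = 2×(-11) + 23×(1)
So 2×-11 ≡ 1 (mod 23), and -11 mod 23 = 12.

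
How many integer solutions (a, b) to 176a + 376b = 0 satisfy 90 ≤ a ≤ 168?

2

gcd(376, 176) = 8  (376 = 2×176 + 24, 176 = 7×24 + 8, 24 = 3×8).
Back-substituting, 176×(15) + 376×(-7) = 8.
Scale by 0: particular solution (0, 0); reduce a mod 47: (0, 0).
General solution: a = 0 + 47t, b = 0 - 22t for integer t.
90 ≤ 0 + 47t ≤ 168 gives t ∈ [2, 3], which is 2 values.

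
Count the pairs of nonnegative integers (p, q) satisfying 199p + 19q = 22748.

gcd(199, 19):
  199 = 10*19 + 9
  19 = 2*9 + 1
  9 = 9*1
so gcd(199, 19) = 1.
Back-substitute for Bézout coefficients:
  1 = 19 - 2*9
  ... = 199*(-2) + 19*(21)
Scale by 22748: one solution is (-45496, 477708). Reduce p mod 19: (9, 1103).
General: p = 9 + 19t, q = 1103 - 199t.
p ≥ 0 ⇒ t ≥ 0; q ≥ 0 ⇒ t ≤ 5. So t ∈ [0, 5]: 6 solutions.

6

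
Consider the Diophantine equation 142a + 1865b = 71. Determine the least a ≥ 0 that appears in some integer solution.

933

gcd(1865, 142):
  1865 = 13·142 + 19
  142 = 7·19 + 9
  19 = 2·9 + 1
  9 = 9·1
so gcd(1865, 142) = 1.
1 divides 71, so solutions exist.
Back-substitute for Bézout coefficients:
  1 = 19 - 2·9
  ... = 142·(-197) + 1865·(15)
Scale by 71/1 = 71: (a₀, b₀) = (-13987, 1065).
General solution: a = -13987 + 1865t, b = 1065 - 142t for integer t.
a ≥ 0: smallest is -13987 mod 1865 = 933 (at t = 8), with b = -71.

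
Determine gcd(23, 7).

1

gcd(23, 7):
  23 = 3*7 + 2
  7 = 3*2 + 1
  2 = 2*1
so gcd(23, 7) = 1.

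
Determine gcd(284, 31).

gcd(284, 31):
  284 = 9×31 + 5
  31 = 6×5 + 1
  5 = 5×1
so gcd(284, 31) = 1.

1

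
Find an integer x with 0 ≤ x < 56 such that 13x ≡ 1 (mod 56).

13

gcd(56, 13) = 1  (56 = 4×13 + 4, 13 = 3×4 + 1, 4 = 4×1).
Back-substituting, 13×(13) + 56×(-3) = 1.
So 13×13 ≡ 1 (mod 56), and 13 mod 56 = 13.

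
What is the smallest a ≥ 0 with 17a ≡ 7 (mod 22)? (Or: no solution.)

gcd(22, 17) = 1.
1 divides 7, so solutions exist.
By Bézout, 17×(-9) + 22×(7) = 1.
So 17×(-9) ≡ 1 (mod 22); multiply by 7: a ≡ -63 (mod 22).
Smallest nonnegative: a = -63 mod 22 = 3.

3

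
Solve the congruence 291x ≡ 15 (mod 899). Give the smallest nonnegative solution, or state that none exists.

102

gcd(899, 291) = 1  (899 = 3·291 + 26, 291 = 11·26 + 5, 26 = 5·5 + 1, 5 = 5·1).
1 divides 15, so solutions exist.
Back-substituting, 291·(-173) + 899·(56) = 1.
So 291·(-173) ≡ 1 (mod 899); multiply by 15: x ≡ -2595 (mod 899).
Smallest nonnegative: x = -2595 mod 899 = 102.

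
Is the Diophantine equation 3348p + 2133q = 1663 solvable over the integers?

no

gcd(3348, 2133) = 27  (3348 = 1·2133 + 1215, 2133 = 1·1215 + 918, 1215 = 1·918 + 297, 918 = 3·297 + 27, 297 = 11·27).
27 does not divide 1663 (remainder 16), so no integer solutions.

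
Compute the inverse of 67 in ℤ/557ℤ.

424

gcd(557, 67):
  557 = 8*67 + 21
  67 = 3*21 + 4
  21 = 5*4 + 1
  4 = 4*1
so gcd(557, 67) = 1.
Back-substitute for Bézout coefficients:
  1 = 21 - 5*4
  ... = 67*(-133) + 557*(16)
So 67*-133 ≡ 1 (mod 557), and -133 mod 557 = 424.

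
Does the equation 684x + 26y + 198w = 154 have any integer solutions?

yes

gcd(684, 26):
  684 = 26×26 + 8
  26 = 3×8 + 2
  8 = 4×2
so gcd(684, 26) = 2.
gcd(2, 198) = 2.
2 divides 154, so integer solutions exist.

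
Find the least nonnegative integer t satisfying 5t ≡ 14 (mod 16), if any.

gcd(16, 5) = 1.
1 divides 14, so solutions exist.
By Bézout, 5×(-3) + 16×(1) = 1.
So 5×(-3) ≡ 1 (mod 16); multiply by 14: t ≡ -42 (mod 16).
Smallest nonnegative: t = -42 mod 16 = 6.

6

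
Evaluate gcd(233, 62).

gcd(233, 62):
  233 = 3×62 + 47
  62 = 1×47 + 15
  47 = 3×15 + 2
  15 = 7×2 + 1
  2 = 2×1
so gcd(233, 62) = 1.

1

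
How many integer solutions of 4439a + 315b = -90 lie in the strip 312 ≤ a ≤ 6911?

gcd(4439, 315):
  4439 = 14×315 + 29
  315 = 10×29 + 25
  29 = 1×25 + 4
  25 = 6×4 + 1
  4 = 4×1
so gcd(4439, 315) = 1.
Back-substitute for Bézout coefficients:
  1 = 25 - 6×4
  ... = 4439×(-76) + 315×(1071)
Scale by -90: particular solution (6840, -96390); reduce a mod 315: (225, -3171).
General solution: a = 225 + 315t, b = -3171 - 4439t for integer t.
312 ≤ 225 + 315t ≤ 6911 gives t ∈ [1, 21], which is 21 values.

21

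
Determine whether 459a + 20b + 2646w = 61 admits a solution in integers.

gcd(459, 20) = 1  (459 = 22*20 + 19, 20 = 1*19 + 1, 19 = 19*1).
gcd(1, 2646) = 1.
1 divides 61, so integer solutions exist.

yes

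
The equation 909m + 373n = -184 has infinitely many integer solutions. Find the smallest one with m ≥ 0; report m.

111

gcd(909, 373):
  909 = 2*373 + 163
  373 = 2*163 + 47
  163 = 3*47 + 22
  47 = 2*22 + 3
  22 = 7*3 + 1
  3 = 3*1
so gcd(909, 373) = 1.
1 divides -184, so solutions exist.
Back-substitute for Bézout coefficients:
  1 = 22 - 7*3
  ... = 909*(119) + 373*(-290)
Scale by -184/1 = -184: (m₀, n₀) = (-21896, 53360).
General solution: m = -21896 + 373t, n = 53360 - 909t for integer t.
m ≥ 0: smallest is -21896 mod 373 = 111 (at t = 59), with n = -271.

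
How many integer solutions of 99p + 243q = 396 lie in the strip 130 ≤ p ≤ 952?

gcd(243, 99) = 9  (243 = 2×99 + 45, 99 = 2×45 + 9, 45 = 5×9).
Back-substituting, 99×(5) + 243×(-2) = 9.
Scale by 44: particular solution (220, -88); reduce p mod 27: (4, 0).
General solution: p = 4 + 27t, q = 0 - 11t for integer t.
130 ≤ 4 + 27t ≤ 952 gives t ∈ [5, 35], which is 31 values.

31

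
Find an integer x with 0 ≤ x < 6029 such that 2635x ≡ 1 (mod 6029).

gcd(6029, 2635) = 1.
By Bézout, 2635*(-421) + 6029*(184) = 1.
So 2635*-421 ≡ 1 (mod 6029), and -421 mod 6029 = 5608.

5608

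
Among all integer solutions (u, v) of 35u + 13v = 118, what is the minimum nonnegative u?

gcd(35, 13):
  35 = 2·13 + 9
  13 = 1·9 + 4
  9 = 2·4 + 1
  4 = 4·1
so gcd(35, 13) = 1.
1 divides 118, so solutions exist.
Back-substitute for Bézout coefficients:
  1 = 9 - 2·4
  ... = 35·(3) + 13·(-8)
Scale by 118/1 = 118: (u₀, v₀) = (354, -944).
General solution: u = 354 + 13t, v = -944 - 35t for integer t.
u ≥ 0: smallest is 354 mod 13 = 3 (at t = -27), with v = 1.

3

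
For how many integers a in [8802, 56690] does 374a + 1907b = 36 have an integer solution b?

gcd(1907, 374):
  1907 = 5*374 + 37
  374 = 10*37 + 4
  37 = 9*4 + 1
  4 = 4*1
so gcd(1907, 374) = 1.
Back-substitute for Bézout coefficients:
  1 = 37 - 9*4
  ... = 374*(-464) + 1907*(91)
Scale by 36: particular solution (-16704, 3276); reduce a mod 1907: (459, -90).
General solution: a = 459 + 1907t, b = -90 - 374t for integer t.
8802 ≤ 459 + 1907t ≤ 56690 gives t ∈ [5, 29], which is 25 values.

25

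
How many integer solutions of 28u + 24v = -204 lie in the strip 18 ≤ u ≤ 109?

15

gcd(28, 24) = 4  (28 = 1·24 + 4, 24 = 6·4).
Back-substituting, 28·(1) + 24·(-1) = 4.
Scale by -51: particular solution (-51, 51); reduce u mod 6: (3, -12).
General solution: u = 3 + 6t, v = -12 - 7t for integer t.
18 ≤ 3 + 6t ≤ 109 gives t ∈ [3, 17], which is 15 values.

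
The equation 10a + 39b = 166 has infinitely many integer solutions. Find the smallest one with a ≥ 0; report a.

1

gcd(39, 10) = 1  (39 = 3*10 + 9, 10 = 1*9 + 1, 9 = 9*1).
1 divides 166, so solutions exist.
Back-substituting, 10*(4) + 39*(-1) = 1.
Scale by 166/1 = 166: (a₀, b₀) = (664, -166).
General solution: a = 664 + 39t, b = -166 - 10t for integer t.
a ≥ 0: smallest is 664 mod 39 = 1 (at t = -17), with b = 4.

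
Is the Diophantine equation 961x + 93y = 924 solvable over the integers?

no

gcd(961, 93):
  961 = 10×93 + 31
  93 = 3×31
so gcd(961, 93) = 31.
31 does not divide 924 (remainder 25), so no integer solutions.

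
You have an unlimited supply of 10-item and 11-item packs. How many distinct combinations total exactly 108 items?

Need nonnegative integers with 10j + 11k = 108.
gcd(10, 11) = 1, and 10·(-1) + 11·(1) = 1.
So (j₀, k₀) = (-108, 108); general j = -108 + 11t, k = 108 - 10t.
j ≥ 0 ⇒ t ≥ 10; k ≥ 0 ⇒ t ≤ 10. That's 1 value of t.

1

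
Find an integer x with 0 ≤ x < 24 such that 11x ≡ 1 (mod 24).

11

gcd(24, 11) = 1  (24 = 2·11 + 2, 11 = 5·2 + 1, 2 = 2·1).
Back-substituting, 11·(11) + 24·(-5) = 1.
So 11·11 ≡ 1 (mod 24), and 11 mod 24 = 11.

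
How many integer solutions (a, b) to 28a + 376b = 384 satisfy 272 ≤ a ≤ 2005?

gcd(376, 28) = 4.
By Bézout, 28·(27) + 376·(-2) = 4.
Particular solution: (54, -3).
General solution: a = 54 + 94t, b = -3 - 7t for integer t.
272 ≤ 54 + 94t ≤ 2005 gives t ∈ [3, 20], which is 18 values.

18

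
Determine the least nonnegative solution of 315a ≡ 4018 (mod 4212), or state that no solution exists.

gcd(4212, 315) = 9  (4212 = 13*315 + 117, 315 = 2*117 + 81, 117 = 1*81 + 36, 81 = 2*36 + 9, 36 = 4*9).
9 does not divide 4018, so the congruence has no solution.

no solution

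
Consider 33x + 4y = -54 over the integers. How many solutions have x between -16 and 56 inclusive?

18

gcd(33, 4) = 1  (33 = 8·4 + 1, 4 = 4·1).
Back-substituting, 33·(1) + 4·(-8) = 1.
Scale by -54: particular solution (-54, 432); reduce x mod 4: (2, -30).
General solution: x = 2 + 4t, y = -30 - 33t for integer t.
-16 ≤ 2 + 4t ≤ 56 gives t ∈ [-4, 13], which is 18 values.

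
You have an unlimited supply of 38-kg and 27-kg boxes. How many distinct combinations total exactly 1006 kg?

Need nonnegative integers with 38j + 27k = 1006.
gcd(38, 27) = 1, and 38·(5) + 27·(-7) = 1.
So (j₀, k₀) = (5030, -7042); general j = 5030 + 27t, k = -7042 - 38t.
j ≥ 0 ⇒ t ≥ -186; k ≥ 0 ⇒ t ≤ -186. That's 1 value of t.

1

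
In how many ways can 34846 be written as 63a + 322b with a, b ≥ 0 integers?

gcd(322, 63) = 7.
By Bézout, 63×(-5) + 322×(1) = 7.
One solution: (42, 100).
General: a = 42 + 46t, b = 100 - 9t.
a ≥ 0 ⇒ t ≥ 0; b ≥ 0 ⇒ t ≤ 11. So t ∈ [0, 11]: 12 solutions.

12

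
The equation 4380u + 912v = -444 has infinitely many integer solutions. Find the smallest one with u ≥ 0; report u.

gcd(4380, 912):
  4380 = 4×912 + 732
  912 = 1×732 + 180
  732 = 4×180 + 12
  180 = 15×12
so gcd(4380, 912) = 12.
12 divides -444, so solutions exist.
Back-substitute for Bézout coefficients:
  12 = 732 - 4×180
  ... = 4380×(5) + 912×(-24)
Scale by -444/12 = -37: (u₀, v₀) = (-185, 888).
General solution: u = -185 + 76t, v = 888 - 365t for integer t.
u ≥ 0: smallest is -185 mod 76 = 43 (at t = 3), with v = -207.

43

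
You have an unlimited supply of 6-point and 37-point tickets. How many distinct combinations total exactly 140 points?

1

Need nonnegative integers with 6j + 37k = 140.
gcd(6, 37) = 1, and 6·(-6) + 37·(1) = 1.
So (j₀, k₀) = (-840, 140); general j = -840 + 37t, k = 140 - 6t.
j ≥ 0 ⇒ t ≥ 23; k ≥ 0 ⇒ t ≤ 23. That's 1 value of t.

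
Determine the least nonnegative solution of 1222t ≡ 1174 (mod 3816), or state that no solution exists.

1681

gcd(3816, 1222) = 2  (3816 = 3*1222 + 150, 1222 = 8*150 + 22, 150 = 6*22 + 18, 22 = 1*18 + 4, 18 = 4*4 + 2, 4 = 2*2).
2 divides 1174, so solutions exist.
Back-substituting, 1222*(-865) + 3816*(277) = 2.
So 1222*(-865) ≡ 2 (mod 3816); multiply by 587: t ≡ -507755 (mod 1908).
Smallest nonnegative: t = -507755 mod 1908 = 1681.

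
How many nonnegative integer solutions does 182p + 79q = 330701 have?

gcd(182, 79):
  182 = 2*79 + 24
  79 = 3*24 + 7
  24 = 3*7 + 3
  7 = 2*3 + 1
  3 = 3*1
so gcd(182, 79) = 1.
Back-substitute for Bézout coefficients:
  1 = 7 - 2*3
  ... = 182*(-23) + 79*(53)
Scale by 330701: one solution is (-7606123, 17527153). Reduce p mod 79: (76, 4011).
General: p = 76 + 79t, q = 4011 - 182t.
p ≥ 0 ⇒ t ≥ 0; q ≥ 0 ⇒ t ≤ 22. So t ∈ [0, 22]: 23 solutions.

23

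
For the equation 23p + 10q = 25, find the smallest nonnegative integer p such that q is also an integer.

gcd(23, 10):
  23 = 2*10 + 3
  10 = 3*3 + 1
  3 = 3*1
so gcd(23, 10) = 1.
1 divides 25, so solutions exist.
Back-substitute for Bézout coefficients:
  1 = 10 - 3*3
  ... = 23*(-3) + 10*(7)
Scale by 25/1 = 25: (p₀, q₀) = (-75, 175).
General solution: p = -75 + 10t, q = 175 - 23t for integer t.
p ≥ 0: smallest is -75 mod 10 = 5 (at t = 8), with q = -9.

5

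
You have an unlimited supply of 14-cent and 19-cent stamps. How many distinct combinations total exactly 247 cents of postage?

1

Need nonnegative integers with 14j + 19k = 247.
gcd(14, 19) = 1, and 14·(-4) + 19·(3) = 1.
So (j₀, k₀) = (-988, 741); general j = -988 + 19t, k = 741 - 14t.
j ≥ 0 ⇒ t ≥ 52; k ≥ 0 ⇒ t ≤ 52. That's 1 value of t.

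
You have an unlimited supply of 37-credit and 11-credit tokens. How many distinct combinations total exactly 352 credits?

1

Need nonnegative integers with 37j + 11k = 352.
gcd(37, 11) = 1, and 37·(3) + 11·(-10) = 1.
So (j₀, k₀) = (1056, -3520); general j = 1056 + 11t, k = -3520 - 37t.
j ≥ 0 ⇒ t ≥ -96; k ≥ 0 ⇒ t ≤ -96. That's 1 value of t.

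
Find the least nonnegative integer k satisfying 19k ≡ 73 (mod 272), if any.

gcd(272, 19) = 1.
1 divides 73, so solutions exist.
By Bézout, 19*(43) + 272*(-3) = 1.
So 19*(43) ≡ 1 (mod 272); multiply by 73: k ≡ 3139 (mod 272).
Smallest nonnegative: k = 3139 mod 272 = 147.

147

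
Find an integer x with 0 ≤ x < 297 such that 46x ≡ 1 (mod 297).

gcd(297, 46) = 1  (297 = 6*46 + 21, 46 = 2*21 + 4, 21 = 5*4 + 1, 4 = 4*1).
Back-substituting, 46*(-71) + 297*(11) = 1.
So 46*-71 ≡ 1 (mod 297), and -71 mod 297 = 226.

226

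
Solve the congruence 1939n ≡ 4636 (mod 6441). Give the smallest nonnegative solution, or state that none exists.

19

gcd(6441, 1939) = 1  (6441 = 3·1939 + 624, 1939 = 3·624 + 67, 624 = 9·67 + 21, 67 = 3·21 + 4, 21 = 5·4 + 1, 4 = 4·1).
1 divides 4636, so solutions exist.
Back-substituting, 1939·(-1538) + 6441·(463) = 1.
So 1939·(-1538) ≡ 1 (mod 6441); multiply by 4636: n ≡ -7130168 (mod 6441).
Smallest nonnegative: n = -7130168 mod 6441 = 19.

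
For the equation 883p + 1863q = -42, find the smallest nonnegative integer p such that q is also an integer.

1038

gcd(1863, 883) = 1.
1 divides -42, so solutions exist.
By Bézout, 883·(-557) + 1863·(264) = 1.
Scale by -42/1 = -42: (p₀, q₀) = (23394, -11088).
General solution: p = 23394 + 1863t, q = -11088 - 883t for integer t.
p ≥ 0: smallest is 23394 mod 1863 = 1038 (at t = -12), with q = -492.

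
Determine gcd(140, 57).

1

gcd(140, 57):
  140 = 2×57 + 26
  57 = 2×26 + 5
  26 = 5×5 + 1
  5 = 5×1
so gcd(140, 57) = 1.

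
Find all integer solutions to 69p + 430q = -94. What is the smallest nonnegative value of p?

304

gcd(430, 69):
  430 = 6·69 + 16
  69 = 4·16 + 5
  16 = 3·5 + 1
  5 = 5·1
so gcd(430, 69) = 1.
1 divides -94, so solutions exist.
Back-substitute for Bézout coefficients:
  1 = 16 - 3·5
  ... = 69·(-81) + 430·(13)
Scale by -94/1 = -94: (p₀, q₀) = (7614, -1222).
General solution: p = 7614 + 430t, q = -1222 - 69t for integer t.
p ≥ 0: smallest is 7614 mod 430 = 304 (at t = -17), with q = -49.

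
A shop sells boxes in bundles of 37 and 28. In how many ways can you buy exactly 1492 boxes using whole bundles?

2

Need nonnegative integers with 37j + 28k = 1492.
gcd(37, 28) = 1, and 37·(-3) + 28·(4) = 1.
So (j₀, k₀) = (-4476, 5968); general j = -4476 + 28t, k = 5968 - 37t.
j ≥ 0 ⇒ t ≥ 160; k ≥ 0 ⇒ t ≤ 161. That's 2 values of t.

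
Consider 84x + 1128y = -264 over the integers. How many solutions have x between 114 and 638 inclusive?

gcd(1128, 84) = 12  (1128 = 13·84 + 36, 84 = 2·36 + 12, 36 = 3·12).
Back-substituting, 84·(27) + 1128·(-2) = 12.
Scale by -22: particular solution (-594, 44); reduce x mod 94: (64, -5).
General solution: x = 64 + 94t, y = -5 - 7t for integer t.
114 ≤ 64 + 94t ≤ 638 gives t ∈ [1, 6], which is 6 values.

6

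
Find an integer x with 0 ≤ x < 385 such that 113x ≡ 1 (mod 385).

gcd(385, 113) = 1  (385 = 3*113 + 46, 113 = 2*46 + 21, 46 = 2*21 + 4, 21 = 5*4 + 1, 4 = 4*1).
Back-substituting, 113*(92) + 385*(-27) = 1.
So 113*92 ≡ 1 (mod 385), and 92 mod 385 = 92.

92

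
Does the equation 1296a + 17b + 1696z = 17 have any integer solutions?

yes

gcd(1296, 17) = 1.
gcd(1, 1696) = 1.
1 divides 17, so integer solutions exist.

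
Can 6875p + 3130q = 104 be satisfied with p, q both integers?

no

gcd(6875, 3130) = 5  (6875 = 2*3130 + 615, 3130 = 5*615 + 55, 615 = 11*55 + 10, 55 = 5*10 + 5, 10 = 2*5).
5 does not divide 104 (remainder 4), so no integer solutions.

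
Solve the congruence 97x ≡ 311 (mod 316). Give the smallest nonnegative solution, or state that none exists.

gcd(316, 97) = 1.
1 divides 311, so solutions exist.
By Bézout, 97·(101) + 316·(-31) = 1.
So 97·(101) ≡ 1 (mod 316); multiply by 311: x ≡ 31411 (mod 316).
Smallest nonnegative: x = 31411 mod 316 = 127.

127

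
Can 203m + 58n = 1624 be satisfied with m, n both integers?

gcd(203, 58) = 29.
29 divides 1624, so integer solutions exist.

yes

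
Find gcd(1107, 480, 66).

gcd(1107, 480) = 3  (1107 = 2×480 + 147, 480 = 3×147 + 39, 147 = 3×39 + 30, 39 = 1×30 + 9, 30 = 3×9 + 3, 9 = 3×3).
gcd(3, 66) = 3.

3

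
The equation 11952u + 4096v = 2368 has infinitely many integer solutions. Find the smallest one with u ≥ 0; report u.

188

gcd(11952, 4096):
  11952 = 2*4096 + 3760
  4096 = 1*3760 + 336
  3760 = 11*336 + 64
  336 = 5*64 + 16
  64 = 4*16
so gcd(11952, 4096) = 16.
16 divides 2368, so solutions exist.
Back-substitute for Bézout coefficients:
  16 = 336 - 5*64
  ... = 11952*(-61) + 4096*(178)
Scale by 2368/16 = 148: (u₀, v₀) = (-9028, 26344).
General solution: u = -9028 + 256t, v = 26344 - 747t for integer t.
u ≥ 0: smallest is -9028 mod 256 = 188 (at t = 36), with v = -548.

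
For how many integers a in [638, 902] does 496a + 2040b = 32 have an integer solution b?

gcd(2040, 496):
  2040 = 4*496 + 56
  496 = 8*56 + 48
  56 = 1*48 + 8
  48 = 6*8
so gcd(2040, 496) = 8.
Back-substitute for Bézout coefficients:
  8 = 56 - 1*48
  ... = 496*(-37) + 2040*(9)
Scale by 4: particular solution (-148, 36); reduce a mod 255: (107, -26).
General solution: a = 107 + 255t, b = -26 - 62t for integer t.
638 ≤ 107 + 255t ≤ 902 gives t ∈ [3, 3], which is 1 value.

1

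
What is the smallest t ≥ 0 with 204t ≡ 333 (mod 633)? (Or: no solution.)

73

gcd(633, 204):
  633 = 3*204 + 21
  204 = 9*21 + 15
  21 = 1*15 + 6
  15 = 2*6 + 3
  6 = 2*3
so gcd(633, 204) = 3.
3 divides 333, so solutions exist.
Back-substitute for Bézout coefficients:
  3 = 15 - 2*6
  ... = 204*(90) + 633*(-29)
So 204*(90) ≡ 3 (mod 633); multiply by 111: t ≡ 9990 (mod 211).
Smallest nonnegative: t = 9990 mod 211 = 73.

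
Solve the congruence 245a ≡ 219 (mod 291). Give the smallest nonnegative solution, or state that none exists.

204

gcd(291, 245) = 1.
1 divides 219, so solutions exist.
By Bézout, 245·(-19) + 291·(16) = 1.
So 245·(-19) ≡ 1 (mod 291); multiply by 219: a ≡ -4161 (mod 291).
Smallest nonnegative: a = -4161 mod 291 = 204.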